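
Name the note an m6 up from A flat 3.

F flat 4

Counting six letter names up from A lands on F.
A minor sixth is 8 semitones; 8 semitones up from Ab3 gives Fb4.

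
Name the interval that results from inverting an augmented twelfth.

diminished 4th

First reduce the compound augmented twelfth to its simple form, an augmented fifth.
Inverted interval numbers add to nine, so a fifth pairs with a fourth (5 + 4 = 9).
And augmented becomes diminished under inversion, so we get a diminished fourth.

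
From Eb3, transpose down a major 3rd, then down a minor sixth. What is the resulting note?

Eb3 down a major third → Cb3 (4 semitones).
Down a minor sixth from Cb3: Eb2 (8 semitones down).

Eb2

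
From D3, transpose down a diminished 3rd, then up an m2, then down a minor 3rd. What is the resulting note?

Down a diminished third from D3: B#2 (2 semitones down).
Up a minor second from B#2: C#3 (1 semitone up).
A minor third down from C#3 is A#2.

A#2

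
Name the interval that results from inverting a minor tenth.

M6

First reduce the compound minor tenth to its simple form, a minor third.
The rule of nine gives the new number: 9 − 3 = 6, so a third becomes a sixth.
The quality also flips — minor becomes major — giving a major sixth.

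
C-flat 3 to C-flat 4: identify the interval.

P8

C to C is the same letter name, plus an octave: an octave.
Cb3 to Cb4 is 12 semitones, matching the perfect octave exactly, so the quality is perfect.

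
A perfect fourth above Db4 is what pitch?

Gb4

Four letter names up from D: G.
Moving 5 semitones up from Db4 (the size of a perfect fourth) reaches Gb4.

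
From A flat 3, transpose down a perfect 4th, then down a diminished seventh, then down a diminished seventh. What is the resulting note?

G double-sharp 1

A perfect fourth down from Ab3 is Eb3.
A diminished seventh down from Eb3 is F#2.
A diminished seventh down from F#2 is G##1.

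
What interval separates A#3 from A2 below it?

augmented octave

Descending from A#3 to A2 is the same interval as ascending A2 to A#3.
A to A is the same letter name, plus an octave, so the interval is some kind of octave.
The perfect octave is 12 semitones; here we have 13, one semitone wider: augmented.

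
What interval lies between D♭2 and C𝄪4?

D to C spans seven letter names (D-E-F-G-A-B-C), plus an octave: a fourteenth.
A major fourteenth would be 23 semitones; Db2 to C##4 is 25, two semitones wider, so the interval is doubly augmented.
(Equivalently, a compound doubly augmented seventh: a doubly augmented seventh plus an octave.)

doubly augmented fourteenth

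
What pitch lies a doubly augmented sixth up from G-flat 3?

Six letter names up from G: E.
A doubly augmented sixth is 11 semitones; 11 semitones up from Gb3 gives E#4.

E-sharp 4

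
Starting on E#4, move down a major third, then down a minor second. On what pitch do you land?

E#4 down a major third → C#4 (4 semitones).
C#4 down a minor second → B#3 (1 semitone).

B#3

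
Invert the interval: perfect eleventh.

First reduce the compound perfect eleventh to its simple form, a perfect fourth.
Interval numbers invert to sum to nine: 4 + 5 = 9, so a fourth inverts to a fifth.
Quality inverts too: perfect stays perfect. That makes the inversion a perfect fifth.

perfect fifth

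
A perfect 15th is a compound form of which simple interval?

Subtracting seven from the interval number removes an octave: 15 − 7 = 8.
So a perfect fifteenth is an octave plus a perfect octave. The quality is unchanged.

perfect 8th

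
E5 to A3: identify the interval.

perfect 12th

Descending from E5 to A3 is the same interval as ascending A3 to E5.
A to E spans five letter names (A-B-C-D-E), plus an octave, so the interval is some kind of twelfth.
A3 to E5 is 19 semitones, matching the perfect twelfth exactly, so the quality is perfect.
(Equivalently, a compound perfect fifth: a perfect fifth plus an octave.)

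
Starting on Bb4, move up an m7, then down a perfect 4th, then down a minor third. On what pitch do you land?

C5

Up a minor seventh from Bb4: Ab5 (10 semitones up).
A perfect fourth down from Ab5 is Eb5.
Down a minor third from Eb5: C5 (3 semitones down).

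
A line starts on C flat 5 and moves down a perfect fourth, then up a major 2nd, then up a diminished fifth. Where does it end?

Cb5 down a perfect fourth → Gb4 (5 semitones).
Up a major second from Gb4: Ab4 (2 semitones up).
Ab4 up a diminished fifth → Ebb5 (6 semitones).

E double-flat 5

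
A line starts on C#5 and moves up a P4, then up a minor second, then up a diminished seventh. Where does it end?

Up a perfect fourth from C#5: F#5 (5 semitones up).
F#5 up a minor second → G5 (1 semitone).
A diminished seventh up from G5 is Fb6.

Fb6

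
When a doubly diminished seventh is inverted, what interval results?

Inverted interval numbers add to nine, so a seventh pairs with a second (7 + 2 = 9).
The quality also flips — doubly diminished becomes doubly augmented — giving a doubly augmented second.

AA2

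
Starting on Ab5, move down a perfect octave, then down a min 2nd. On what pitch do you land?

Down a perfect octave from Ab5: Ab4 (12 semitones down).
A minor second down from Ab4 is G4.

G4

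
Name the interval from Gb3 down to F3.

m2

Descending from Gb3 to F3 is the same interval as ascending F3 to Gb3.
F to G spans two letter names (F-G), so the interval is some kind of second.
A major second would be 2 semitones, but F3 to Gb3 is 1 — one semitone narrower, making it a minor second.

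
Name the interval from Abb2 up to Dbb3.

A to D spans four letter names (A-B-C-D): a fourth.
Counting semitones, Abb2→Dbb3 is 5, which is the perfect fourth.

perfect fourth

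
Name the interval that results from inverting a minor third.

Inverted interval numbers add to nine, so a third pairs with a sixth (3 + 6 = 9).
And minor becomes major under inversion, so we get a major sixth.

major sixth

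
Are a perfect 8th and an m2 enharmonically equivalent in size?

A perfect octave is 12 semitones but a minor second is 1 semitone — different sizes.

No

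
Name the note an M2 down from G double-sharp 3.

F double-sharp 3

Two letter names down from G: F.
A major second is 2 semitones; 2 semitones down from G##3 gives F##3.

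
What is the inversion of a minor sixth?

major third

Inverted interval numbers add to nine, so a sixth pairs with a third (6 + 3 = 9).
And minor becomes major under inversion, so we get a major third.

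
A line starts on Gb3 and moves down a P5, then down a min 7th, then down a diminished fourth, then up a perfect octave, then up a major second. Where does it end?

Gb3 down a perfect fifth → Cb3 (7 semitones).
A minor seventh down from Cb3 is Db2.
Db2 down a diminished fourth → A1 (4 semitones).
A perfect octave up from A1 is A2.
Up a major second from A2: B2 (2 semitones up).

B2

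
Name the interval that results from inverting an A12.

First reduce the compound augmented twelfth to its simple form, an augmented fifth.
Inverted interval numbers add to nine, so a fifth pairs with a fourth (5 + 4 = 9).
Quality inverts too: augmented becomes diminished. That makes the inversion a diminished fourth.

diminished 4th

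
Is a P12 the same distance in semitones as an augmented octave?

19 semitones (perfect twelfth) vs 13 semitones (augmented octave): not equal.

No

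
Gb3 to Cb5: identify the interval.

perfect eleventh

G to C spans four letter names (G-A-B-C), plus an octave: an eleventh.
Counting semitones, Gb3→Cb5 is 17, which is the perfect eleventh.
(Equivalently, a compound perfect fourth: a perfect fourth plus an octave.)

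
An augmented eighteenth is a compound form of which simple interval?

A4

Each octave removed subtracts seven from the number: 18 − 14 = 4.
Quality carries through unchanged, so the simple form is an augmented fourth.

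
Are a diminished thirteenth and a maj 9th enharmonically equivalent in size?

No

A diminished thirteenth spans 19 semitones; a major ninth spans 14 semitones. They differ by 5.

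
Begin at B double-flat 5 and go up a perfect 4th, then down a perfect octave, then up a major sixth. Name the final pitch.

Up a perfect fourth from Bbb5: Ebb6 (5 semitones up).
Down a perfect octave from Ebb6: Ebb5 (12 semitones down).
Ebb5 up a major sixth → Cb6 (9 semitones).

C flat 6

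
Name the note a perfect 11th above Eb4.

The eleventh's letter: E up four letter names plus an octave → A.
A perfect eleventh is 17 semitones; 17 semitones up from Eb4 gives Ab5.

Ab5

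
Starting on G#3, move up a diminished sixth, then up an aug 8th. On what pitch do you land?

G#3 up a diminished sixth → Eb4 (7 semitones).
An augmented octave up from Eb4 is E5.

E5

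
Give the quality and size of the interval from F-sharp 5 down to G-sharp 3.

Descending from F#5 to G#3 is the same interval as ascending G#3 to F#5.
G to F spans seven letter names (G-A-B-C-D-E-F), plus an octave, so the interval is some kind of fourteenth.
G#3 to F#5 is 22 semitones, a half step short of the major fourteenth (23), so this is minor.
(Equivalently, a compound minor seventh: a minor seventh plus an octave.)

m14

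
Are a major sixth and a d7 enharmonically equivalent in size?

Yes

A major sixth spans 9 semitones, and a diminished seventh also spans 9 semitones — they're enharmonic.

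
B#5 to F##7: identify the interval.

perfect 12th

B to F spans five letter names (B-C-D-E-F), plus an octave, so the interval is some kind of twelfth.
Counting semitones, B#5→F##7 is 19, which is the perfect twelfth.
(Equivalently, a compound perfect fifth: a perfect fifth plus an octave.)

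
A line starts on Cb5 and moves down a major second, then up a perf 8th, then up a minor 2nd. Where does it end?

Down a major second from Cb5: Bbb4 (2 semitones down).
Up a perfect octave from Bbb4: Bbb5 (12 semitones up).
Up a minor second from Bbb5: Cbb6 (1 semitone up).

Cbb6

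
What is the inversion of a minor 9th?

M7

First reduce the compound minor ninth to its simple form, a minor second.
Interval numbers invert to sum to nine: 2 + 7 = 9, so a second inverts to a seventh.
Quality inverts too: minor becomes major. That makes the inversion a major seventh.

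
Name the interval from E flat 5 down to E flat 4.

perfect 8th

Descending from Eb5 to Eb4 is the same interval as ascending Eb4 to Eb5.
E to E is the same letter name, plus an octave: an octave.
Counting semitones, Eb4→Eb5 is 12, which is the perfect octave.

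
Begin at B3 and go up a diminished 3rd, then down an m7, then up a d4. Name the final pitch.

Abb3

A diminished third up from B3 is Db4.
Db4 down a minor seventh → Eb3 (10 semitones).
Up a diminished fourth from Eb3: Abb3 (4 semitones up).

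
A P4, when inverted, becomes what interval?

Interval numbers invert to sum to nine: 4 + 5 = 9, so a fourth inverts to a fifth.
And perfect stays perfect under inversion, so we get a perfect fifth.

perfect fifth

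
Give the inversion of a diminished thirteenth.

First reduce the compound diminished thirteenth to its simple form, a diminished sixth.
Inverted interval numbers add to nine, so a sixth pairs with a third (6 + 3 = 9).
Quality inverts too: diminished becomes augmented. That makes the inversion an augmented third.

A3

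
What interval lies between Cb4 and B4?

C to B spans seven letter names (C-D-E-F-G-A-B) — that makes it a seventh of some quality.
Cb4 to B4 spans 12 semitones — one semitone wider than the major seventh (11) — giving an augmented seventh.

A7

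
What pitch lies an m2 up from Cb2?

Dbb2

Two letter names up from C: D.
Moving 1 semitone up from Cb2 (the size of a minor second) reaches Dbb2.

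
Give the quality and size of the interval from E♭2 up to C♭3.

E to C spans six letter names (E-F-G-A-B-C): a sixth.
Eb2 to Cb3 is 8 semitones, a half step short of the major sixth (9), so this is minor.

m6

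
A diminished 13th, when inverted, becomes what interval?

First reduce the compound diminished thirteenth to its simple form, a diminished sixth.
The rule of nine gives the new number: 9 − 6 = 3, so a sixth becomes a third.
And diminished becomes augmented under inversion, so we get an augmented third.

A3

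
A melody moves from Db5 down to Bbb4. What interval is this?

Descending from Db5 to Bbb4 is the same interval as ascending Bbb4 to Db5.
B to D spans three letter names (B-C-D), so the interval is some kind of third.
The major third spans 4 semitones, and Bbb4 to Db5 is exactly 4 semitones — so this is a major third.

major third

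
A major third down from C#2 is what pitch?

The third takes the letter from C down to A.
A major third spans 4 semitones, so from C#2 the target pitch is A1.

A1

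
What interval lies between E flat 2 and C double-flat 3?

E to C spans six letter names (E-F-G-A-B-C), so the interval is some kind of sixth.
A major sixth would be 9 semitones; Eb2 to Cbb3 is 7, two semitones narrower, so the interval is diminished.

diminished 6th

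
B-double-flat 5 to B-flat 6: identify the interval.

augmented octave

B to B is the same letter name, plus an octave: an octave.
A perfect octave would be 12 semitones; Bbb5 to Bb6 is 13, one semitone wider, so the interval is augmented.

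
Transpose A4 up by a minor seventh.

G5

Counting seven letter names up from A lands on G.
A minor seventh spans 10 semitones, so from A4 the target pitch is G5.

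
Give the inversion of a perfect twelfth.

P4

First reduce the compound perfect twelfth to its simple form, a perfect fifth.
Inverted interval numbers add to nine, so a fifth pairs with a fourth (5 + 4 = 9).
Quality inverts too: perfect stays perfect. That makes the inversion a perfect fourth.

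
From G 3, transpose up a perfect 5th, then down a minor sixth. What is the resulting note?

F sharp 3

A perfect fifth up from G3 is D4.
D4 down a minor sixth → F#3 (8 semitones).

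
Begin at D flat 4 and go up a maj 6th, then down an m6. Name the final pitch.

D 4

Db4 up a major sixth → Bb4 (9 semitones).
Down a minor sixth from Bb4: D4 (8 semitones down).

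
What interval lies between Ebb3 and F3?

E to F spans two letter names (E-F) — that makes it a second of some quality.
Ebb3 to F3 spans 3 semitones — one semitone wider than the major second (2) — giving an augmented second.

augmented 2nd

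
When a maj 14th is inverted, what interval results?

m2

First reduce the compound major fourteenth to its simple form, a major seventh.
Inverted interval numbers add to nine, so a seventh pairs with a second (7 + 2 = 9).
The quality also flips — major becomes minor — giving a minor second.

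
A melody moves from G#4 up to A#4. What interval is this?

G to A spans two letter names (G-A), so the interval is some kind of second.
Counting semitones, G#4→A#4 is 2, which is the major second.

M2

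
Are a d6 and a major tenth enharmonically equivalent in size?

No

A diminished sixth spans 7 semitones; a major tenth spans 16 semitones. They differ by 9.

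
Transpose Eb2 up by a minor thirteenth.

Cb4

Counting six letter names plus an octave up from E lands on C.
A minor thirteenth is 20 semitones; 20 semitones up from Eb2 gives Cb4.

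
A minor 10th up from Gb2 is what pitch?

Bbb3

The tenth's letter: G up three letter names plus an octave → B.
A minor tenth is 15 semitones; 15 semitones up from Gb2 gives Bbb3.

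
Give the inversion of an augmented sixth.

Inverted interval numbers add to nine, so a sixth pairs with a third (6 + 3 = 9).
And augmented becomes diminished under inversion, so we get a diminished third.

d3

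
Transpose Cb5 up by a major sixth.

Counting six letter names up from C lands on A.
A major sixth is 9 semitones; 9 semitones up from Cb5 gives Ab5.

Ab5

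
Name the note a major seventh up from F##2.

E##3

Counting seven letter names up from F lands on E.
Moving 11 semitones up from F##2 (the size of a major seventh) reaches E##3.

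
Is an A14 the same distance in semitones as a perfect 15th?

Yes

Both span 24 semitones: an augmented fourteenth and a perfect fifteenth are the same chromatic distance.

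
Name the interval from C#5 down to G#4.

P4

Descending from C#5 to G#4 is the same interval as ascending G#4 to C#5.
G to C spans four letter names (G-A-B-C), so the interval is some kind of fourth.
Counting semitones, G#4→C#5 is 5, which is the perfect fourth.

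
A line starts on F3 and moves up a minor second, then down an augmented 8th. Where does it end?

Gbb2

A minor second up from F3 is Gb3.
Gb3 down an augmented octave → Gbb2 (13 semitones).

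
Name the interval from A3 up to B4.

major ninth

A to B spans two letter names (A-B), plus an octave, so the interval is some kind of ninth.
The major ninth spans 14 semitones, and A3 to B4 is exactly 14 semitones — so this is a major ninth.
(Equivalently, a compound major second: a major second plus an octave.)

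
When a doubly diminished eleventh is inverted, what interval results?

AA5

First reduce the compound doubly diminished eleventh to its simple form, a doubly diminished fourth.
Interval numbers invert to sum to nine: 4 + 5 = 9, so a fourth inverts to a fifth.
Quality inverts too: doubly diminished becomes doubly augmented. That makes the inversion a doubly augmented fifth.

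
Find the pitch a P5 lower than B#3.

E#3

Five letter names down from B: E.
A perfect fifth spans 7 semitones, so from B#3 the target pitch is E#3.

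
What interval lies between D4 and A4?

D to A spans five letter names (D-E-F-G-A) — that makes it a fifth of some quality.
The perfect fifth spans 7 semitones, and D4 to A4 is exactly 7 semitones — so this is a perfect fifth.

P5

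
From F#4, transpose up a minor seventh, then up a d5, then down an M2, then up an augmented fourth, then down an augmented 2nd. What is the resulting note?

Cb6

A minor seventh up from F#4 is E5.
A diminished fifth up from E5 is Bb5.
Down a major second from Bb5: Ab5 (2 semitones down).
An augmented fourth up from Ab5 is D6.
D6 down an augmented second → Cb6 (3 semitones).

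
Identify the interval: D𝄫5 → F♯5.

D to F spans three letter names (D-E-F), so the interval is some kind of third.
The major third is 4 semitones; here we have 6, two semitones wider: doubly augmented.

doubly augmented third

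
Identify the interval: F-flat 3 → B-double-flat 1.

Descending from Fb3 to Bbb1 is the same interval as ascending Bbb1 to Fb3.
B to F spans five letter names (B-C-D-E-F), plus an octave — that makes it a twelfth of some quality.
Counting semitones, Bbb1→Fb3 is 19, which is the perfect twelfth.
(Equivalently, a compound perfect fifth: a perfect fifth plus an octave.)

perfect 12th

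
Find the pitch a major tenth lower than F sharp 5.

Three letters down from F (plus an octave) reaches D.
A major tenth spans 16 semitones, so from F#5 the target pitch is D4.

D 4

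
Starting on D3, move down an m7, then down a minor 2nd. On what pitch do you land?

Down a minor seventh from D3: E2 (10 semitones down).
Down a minor second from E2: D#2 (1 semitone down).

D#2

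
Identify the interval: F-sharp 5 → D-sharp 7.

major thirteenth

F to D spans six letter names (F-G-A-B-C-D), plus an octave, so the interval is some kind of thirteenth.
F#5 to D#7 is 21 semitones, matching the major thirteenth exactly, so the quality is major.
(Equivalently, a compound major sixth: a major sixth plus an octave.)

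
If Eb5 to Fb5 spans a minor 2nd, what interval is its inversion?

The rule of nine gives the new number: 9 − 2 = 7, so a second becomes a seventh.
The quality also flips — minor becomes major — giving a major seventh.

M7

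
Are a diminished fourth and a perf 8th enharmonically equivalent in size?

No

A diminished fourth spans 4 semitones; a perfect octave spans 12 semitones. They differ by 8.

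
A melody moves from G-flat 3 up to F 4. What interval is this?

M7

G to F spans seven letter names (G-A-B-C-D-E-F) — that makes it a seventh of some quality.
Counting semitones, Gb3→F4 is 11, which is the major seventh.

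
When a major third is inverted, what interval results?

Interval numbers invert to sum to nine: 3 + 6 = 9, so a third inverts to a sixth.
The quality also flips — major becomes minor — giving a minor sixth.

minor 6th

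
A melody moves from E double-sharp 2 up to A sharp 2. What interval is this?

diminished fourth

E to A spans four letter names (E-F-G-A), so the interval is some kind of fourth.
A perfect fourth would be 5 semitones; E##2 to A#2 is 4, one semitone narrower, so the interval is diminished.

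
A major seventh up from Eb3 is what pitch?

D4

Counting seven letter names up from E lands on D.
A major seventh is 11 semitones; 11 semitones up from Eb3 gives D4.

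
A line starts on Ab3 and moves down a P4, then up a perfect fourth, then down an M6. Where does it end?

A perfect fourth down from Ab3 is Eb3.
Up a perfect fourth from Eb3: Ab3 (5 semitones up).
Down a major sixth from Ab3: Cb3 (9 semitones down).

Cb3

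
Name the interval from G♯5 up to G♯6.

G to G is the same letter name, plus an octave, so the interval is some kind of octave.
The perfect octave spans 12 semitones, and G#5 to G#6 is exactly 12 semitones — so this is a perfect octave.

perfect octave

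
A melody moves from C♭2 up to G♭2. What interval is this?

perfect fifth

C to G spans five letter names (C-D-E-F-G), so the interval is some kind of fifth.
The perfect fifth spans 7 semitones, and Cb2 to Gb2 is exactly 7 semitones — so this is a perfect fifth.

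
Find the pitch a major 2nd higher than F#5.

Counting two letter names up from F lands on G.
A major second is 2 semitones; 2 semitones up from F#5 gives G#5.

G#5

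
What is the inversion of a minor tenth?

First reduce the compound minor tenth to its simple form, a minor third.
Inverted interval numbers add to nine, so a third pairs with a sixth (3 + 6 = 9).
And minor becomes major under inversion, so we get a major sixth.

M6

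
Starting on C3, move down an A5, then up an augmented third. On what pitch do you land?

An augmented fifth down from C3 is Fb2.
Up an augmented third from Fb2: A2 (5 semitones up).

A2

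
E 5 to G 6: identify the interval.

m10

E to G spans three letter names (E-F-G), plus an octave — that makes it a tenth of some quality.
A major tenth would be 16 semitones, but E5 to G6 is 15 — one semitone narrower, making it a minor tenth.
(Equivalently, a compound minor third: a minor third plus an octave.)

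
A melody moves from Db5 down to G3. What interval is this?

diminished 12th

Descending from Db5 to G3 is the same interval as ascending G3 to Db5.
G to D spans five letter names (G-A-B-C-D), plus an octave — that makes it a twelfth of some quality.
A perfect twelfth would be 19 semitones; G3 to Db5 is 18, one semitone narrower, so the interval is diminished.
(Equivalently, a compound diminished fifth: a diminished fifth plus an octave.)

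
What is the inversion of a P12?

perfect fourth

First reduce the compound perfect twelfth to its simple form, a perfect fifth.
Interval numbers invert to sum to nine: 5 + 4 = 9, so a fifth inverts to a fourth.
The quality also flips — perfect stays perfect — giving a perfect fourth.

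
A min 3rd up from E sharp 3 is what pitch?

Counting three letter names up from E lands on G.
Moving 3 semitones up from E#3 (the size of a minor third) reaches G#3.

G sharp 3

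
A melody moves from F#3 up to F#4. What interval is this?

perfect octave

F to F is the same letter name, plus an octave, so the interval is some kind of octave.
F#3 to F#4 is 12 semitones, matching the perfect octave exactly, so the quality is perfect.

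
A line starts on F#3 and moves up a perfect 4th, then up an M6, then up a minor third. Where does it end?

B4

A perfect fourth up from F#3 is B3.
Up a major sixth from B3: G#4 (9 semitones up).
Up a minor third from G#4: B4 (3 semitones up).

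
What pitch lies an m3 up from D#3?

F#3

The third takes the letter from D up to F.
A minor third is 3 semitones; 3 semitones up from D#3 gives F#3.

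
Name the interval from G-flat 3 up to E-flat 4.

major 6th

G to E spans six letter names (G-A-B-C-D-E) — that makes it a sixth of some quality.
Counting semitones, Gb3→Eb4 is 9, which is the major sixth.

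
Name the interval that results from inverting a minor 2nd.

The rule of nine gives the new number: 9 − 2 = 7, so a second becomes a seventh.
And minor becomes major under inversion, so we get a major seventh.

major 7th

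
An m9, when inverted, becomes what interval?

First reduce the compound minor ninth to its simple form, a minor second.
The rule of nine gives the new number: 9 − 2 = 7, so a second becomes a seventh.
Quality inverts too: minor becomes major. That makes the inversion a major seventh.

major 7th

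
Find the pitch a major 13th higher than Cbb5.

Abb6

Six letters up from C (plus an octave) reaches A.
Moving 21 semitones up from Cbb5 (the size of a major thirteenth) reaches Abb6.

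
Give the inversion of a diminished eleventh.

First reduce the compound diminished eleventh to its simple form, a diminished fourth.
Inverted interval numbers add to nine, so a fourth pairs with a fifth (4 + 5 = 9).
And diminished becomes augmented under inversion, so we get an augmented fifth.

augmented fifth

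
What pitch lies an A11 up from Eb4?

The eleventh's letter: E up four letter names plus an octave → A.
An augmented eleventh spans 18 semitones, so from Eb4 the target pitch is A5.

A5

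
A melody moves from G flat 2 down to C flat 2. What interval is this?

P5

Descending from Gb2 to Cb2 is the same interval as ascending Cb2 to Gb2.
C to G spans five letter names (C-D-E-F-G), so the interval is some kind of fifth.
The perfect fifth spans 7 semitones, and Cb2 to Gb2 is exactly 7 semitones — so this is a perfect fifth.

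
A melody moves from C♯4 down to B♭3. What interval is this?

augmented 2nd

Descending from C#4 to Bb3 is the same interval as ascending Bb3 to C#4.
B to C spans two letter names (B-C) — that makes it a second of some quality.
Bb3 to C#4 spans 3 semitones — one semitone wider than the major second (2) — giving an augmented second.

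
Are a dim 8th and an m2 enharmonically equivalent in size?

No

11 semitones (diminished octave) vs 1 semitone (minor second): not equal.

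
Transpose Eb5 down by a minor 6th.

G4

Six letter names down from E: G.
Moving 8 semitones down from Eb5 (the size of a minor sixth) reaches G4.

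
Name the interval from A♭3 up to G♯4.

A7

A to G spans seven letter names (A-B-C-D-E-F-G) — that makes it a seventh of some quality.
The major seventh is 11 semitones; here we have 12, one semitone wider: augmented.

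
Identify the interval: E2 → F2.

E to F spans two letter names (E-F): a second.
E2 to F2 is 1 semitone, a half step short of the major second (2), so this is minor.

m2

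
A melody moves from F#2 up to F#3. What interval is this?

P8

F to F is the same letter name, plus an octave: an octave.
F#2 to F#3 is 12 semitones, matching the perfect octave exactly, so the quality is perfect.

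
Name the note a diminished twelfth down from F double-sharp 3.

Counting five letter names plus an octave down from F lands on B.
A diminished twelfth is 18 semitones; 18 semitones down from F##3 gives B##1.

B double-sharp 1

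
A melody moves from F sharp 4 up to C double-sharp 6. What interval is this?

F to C spans five letter names (F-G-A-B-C), plus an octave: a twelfth.
A perfect twelfth would be 19 semitones; F#4 to C##6 is 20, one semitone wider, so the interval is augmented.
(Equivalently, a compound augmented fifth: an augmented fifth plus an octave.)

augmented 12th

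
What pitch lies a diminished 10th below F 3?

Three letters down from F (plus an octave) reaches D.
Moving 14 semitones down from F3 (the size of a diminished tenth) reaches D#2.

D-sharp 2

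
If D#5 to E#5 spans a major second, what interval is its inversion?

m7

Interval numbers invert to sum to nine: 2 + 7 = 9, so a second inverts to a seventh.
Quality inverts too: major becomes minor. That makes the inversion a minor seventh.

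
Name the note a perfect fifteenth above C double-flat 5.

A fifteenth keeps the letter name C, two octaves up from C.
A perfect fifteenth is 24 semitones; 24 semitones up from Cbb5 gives Cbb7.

C double-flat 7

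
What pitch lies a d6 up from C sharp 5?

Counting six letter names up from C lands on A.
Moving 7 semitones up from C#5 (the size of a diminished sixth) reaches Ab5.

A flat 5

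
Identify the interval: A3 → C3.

Descending from A3 to C3 is the same interval as ascending C3 to A3.
C to A spans six letter names (C-D-E-F-G-A): a sixth.
The major sixth spans 9 semitones, and C3 to A3 is exactly 9 semitones — so this is a major sixth.

major sixth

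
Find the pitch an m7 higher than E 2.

D 3

Seven letter names up from E: D.
A minor seventh spans 10 semitones, so from E2 the target pitch is D3.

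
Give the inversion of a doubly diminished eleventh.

doubly augmented 5th

First reduce the compound doubly diminished eleventh to its simple form, a doubly diminished fourth.
Interval numbers invert to sum to nine: 4 + 5 = 9, so a fourth inverts to a fifth.
The quality also flips — doubly diminished becomes doubly augmented — giving a doubly augmented fifth.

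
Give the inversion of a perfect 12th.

First reduce the compound perfect twelfth to its simple form, a perfect fifth.
Interval numbers invert to sum to nine: 5 + 4 = 9, so a fifth inverts to a fourth.
And perfect stays perfect under inversion, so we get a perfect fourth.

perfect 4th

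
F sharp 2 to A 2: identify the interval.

F to A spans three letter names (F-G-A), so the interval is some kind of third.
A major third would be 4 semitones, but F#2 to A2 is 3 — one semitone narrower, making it a minor third.

minor third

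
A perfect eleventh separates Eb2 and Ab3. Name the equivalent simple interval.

perfect 4th

Take out an octave (7 from the number): 11 − 7 = 4.
So a perfect eleventh is an octave plus a perfect fourth. The quality is unchanged.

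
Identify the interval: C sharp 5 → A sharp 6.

C to A spans six letter names (C-D-E-F-G-A), plus an octave — that makes it a thirteenth of some quality.
The major thirteenth spans 21 semitones, and C#5 to A#6 is exactly 21 semitones — so this is a major thirteenth.
(Equivalently, a compound major sixth: a major sixth plus an octave.)

major thirteenth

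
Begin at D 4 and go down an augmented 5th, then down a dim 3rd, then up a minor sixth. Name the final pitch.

D4 down an augmented fifth → Gb3 (8 semitones).
Gb3 down a diminished third → E3 (2 semitones).
A minor sixth up from E3 is C4.

C 4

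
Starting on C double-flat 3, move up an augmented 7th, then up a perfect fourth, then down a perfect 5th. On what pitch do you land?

An augmented seventh up from Cbb3 is Bb3.
Bb3 up a perfect fourth → Eb4 (5 semitones).
Down a perfect fifth from Eb4: Ab3 (7 semitones down).

A flat 3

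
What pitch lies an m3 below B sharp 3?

Three letter names down from B: G.
A minor third is 3 semitones; 3 semitones down from B#3 gives G##3.

G double-sharp 3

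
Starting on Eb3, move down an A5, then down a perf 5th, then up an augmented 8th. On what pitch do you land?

Down an augmented fifth from Eb3: Abb2 (8 semitones down).
A perfect fifth down from Abb2 is Dbb2.
An augmented octave up from Dbb2 is Db3.

Db3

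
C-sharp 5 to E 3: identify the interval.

major thirteenth

Descending from C#5 to E3 is the same interval as ascending E3 to C#5.
E to C spans six letter names (E-F-G-A-B-C), plus an octave, so the interval is some kind of thirteenth.
The major thirteenth spans 21 semitones, and E3 to C#5 is exactly 21 semitones — so this is a major thirteenth.
(Equivalently, a compound major sixth: a major sixth plus an octave.)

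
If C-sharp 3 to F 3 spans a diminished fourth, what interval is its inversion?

A5

Inverted interval numbers add to nine, so a fourth pairs with a fifth (4 + 5 = 9).
And diminished becomes augmented under inversion, so we get an augmented fifth.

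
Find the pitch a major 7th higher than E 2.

The seventh takes the letter from E up to D.
Moving 11 semitones up from E2 (the size of a major seventh) reaches D#3.

D-sharp 3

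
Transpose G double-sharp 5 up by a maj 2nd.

Two letter names up from G: A.
A major second is 2 semitones; 2 semitones up from G##5 gives A##5.

A double-sharp 5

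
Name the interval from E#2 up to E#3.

E to E is the same letter name, plus an octave — that makes it an octave of some quality.
Counting semitones, E#2→E#3 is 12, which is the perfect octave.

P8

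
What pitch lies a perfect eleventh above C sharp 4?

Counting four letter names plus an octave up from C lands on F.
A perfect eleventh is 17 semitones; 17 semitones up from C#4 gives F#5.

F sharp 5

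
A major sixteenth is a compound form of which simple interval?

Each octave removed subtracts seven from the number: 16 − 14 = 2.
So a major sixteenth is 2 octaves plus a major second. The quality is unchanged.

M2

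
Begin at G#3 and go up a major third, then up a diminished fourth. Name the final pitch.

Up a major third from G#3: B#3 (4 semitones up).
A diminished fourth up from B#3 is E4.

E4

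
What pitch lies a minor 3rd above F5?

Ab5

The third takes the letter from F up to A.
A minor third spans 3 semitones, so from F5 the target pitch is Ab5.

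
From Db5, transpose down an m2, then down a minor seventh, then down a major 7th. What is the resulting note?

Eb3

Db5 down a minor second → C5 (1 semitone).
C5 down a minor seventh → D4 (10 semitones).
Down a major seventh from D4: Eb3 (11 semitones down).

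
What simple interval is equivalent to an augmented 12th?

Subtracting seven from the interval number removes an octave: 12 − 7 = 5.
That makes an augmented twelfth a compound augmented fifth — an octave plus an augmented fifth.

augmented fifth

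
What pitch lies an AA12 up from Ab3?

The twelfth's letter: A up five letter names plus an octave → E.
Moving 21 semitones up from Ab3 (the size of a doubly augmented twelfth) reaches E#5.

E#5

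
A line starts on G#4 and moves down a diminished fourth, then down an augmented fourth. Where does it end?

A#3

A diminished fourth down from G#4 is D##4.
An augmented fourth down from D##4 is A#3.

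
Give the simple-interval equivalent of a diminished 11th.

Subtracting seven from the interval number removes an octave: 11 − 7 = 4.
Quality carries through unchanged, so the simple form is a diminished fourth.

diminished fourth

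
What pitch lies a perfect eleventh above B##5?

Four letters up from B (plus an octave) reaches E.
A perfect eleventh is 17 semitones; 17 semitones up from B##5 gives E##7.

E##7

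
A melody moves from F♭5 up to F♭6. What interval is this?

perfect 8th

F to F is the same letter name, plus an octave: an octave.
Counting semitones, Fb5→Fb6 is 12, which is the perfect octave.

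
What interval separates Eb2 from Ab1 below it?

Descending from Eb2 to Ab1 is the same interval as ascending Ab1 to Eb2.
A to E spans five letter names (A-B-C-D-E) — that makes it a fifth of some quality.
Ab1 to Eb2 is 7 semitones, matching the perfect fifth exactly, so the quality is perfect.

perfect 5th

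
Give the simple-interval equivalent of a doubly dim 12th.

doubly diminished 5th

Each octave removed subtracts seven from the number: 12 − 7 = 5.
That makes a doubly diminished twelfth a compound doubly diminished fifth — an octave plus a doubly diminished fifth.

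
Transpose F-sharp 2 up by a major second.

The second takes the letter from F up to G.
A major second is 2 semitones; 2 semitones up from F#2 gives G#2.

G-sharp 2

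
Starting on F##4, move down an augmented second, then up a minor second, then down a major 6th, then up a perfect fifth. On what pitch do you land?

Eb4

An augmented second down from F##4 is E4.
Up a minor second from E4: F4 (1 semitone up).
Down a major sixth from F4: Ab3 (9 semitones down).
Up a perfect fifth from Ab3: Eb4 (7 semitones up).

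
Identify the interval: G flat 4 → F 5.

G to F spans seven letter names (G-A-B-C-D-E-F): a seventh.
Gb4 to F5 is 11 semitones, matching the major seventh exactly, so the quality is major.

major seventh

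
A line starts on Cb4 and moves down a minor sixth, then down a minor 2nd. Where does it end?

D3

Cb4 down a minor sixth → Eb3 (8 semitones).
Eb3 down a minor second → D3 (1 semitone).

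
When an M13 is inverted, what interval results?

First reduce the compound major thirteenth to its simple form, a major sixth.
The rule of nine gives the new number: 9 − 6 = 3, so a sixth becomes a third.
And major becomes minor under inversion, so we get a minor third.

minor 3rd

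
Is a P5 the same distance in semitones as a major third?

No

7 semitones (perfect fifth) vs 4 semitones (major third): not equal.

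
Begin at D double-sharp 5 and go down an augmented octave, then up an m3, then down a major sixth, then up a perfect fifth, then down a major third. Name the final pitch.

An augmented octave down from D##5 is D#4.
A minor third up from D#4 is F#4.
A major sixth down from F#4 is A3.
A3 up a perfect fifth → E4 (7 semitones).
A major third down from E4 is C4.

C 4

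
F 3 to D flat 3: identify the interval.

Descending from F3 to Db3 is the same interval as ascending Db3 to F3.
D to F spans three letter names (D-E-F), so the interval is some kind of third.
Db3 to F3 is 4 semitones, matching the major third exactly, so the quality is major.

major 3rd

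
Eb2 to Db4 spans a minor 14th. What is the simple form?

Take out an octave (7 from the number): 14 − 7 = 7.
Quality carries through unchanged, so the simple form is a minor seventh.

minor 7th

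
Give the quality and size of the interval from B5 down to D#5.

Descending from B5 to D#5 is the same interval as ascending D#5 to B5.
D to B spans six letter names (D-E-F-G-A-B), so the interval is some kind of sixth.
D#5 to B5 is 8 semitones, a half step short of the major sixth (9), so this is minor.

minor 6th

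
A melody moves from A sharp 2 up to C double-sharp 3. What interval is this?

A to C spans three letter names (A-B-C) — that makes it a third of some quality.
A#2 to C##3 is 4 semitones, matching the major third exactly, so the quality is major.

major 3rd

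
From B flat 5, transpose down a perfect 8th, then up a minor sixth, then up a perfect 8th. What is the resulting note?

Bb5 down a perfect octave → Bb4 (12 semitones).
Bb4 up a minor sixth → Gb5 (8 semitones).
Up a perfect octave from Gb5: Gb6 (12 semitones up).

G flat 6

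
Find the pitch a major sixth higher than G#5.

Six letter names up from G: E.
A major sixth spans 9 semitones, so from G#5 the target pitch is E#6.

E#6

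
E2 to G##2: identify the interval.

E to G spans three letter names (E-F-G) — that makes it a third of some quality.
E2 to G##2 spans 5 semitones — one semitone wider than the major third (4) — giving an augmented third.

augmented 3rd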